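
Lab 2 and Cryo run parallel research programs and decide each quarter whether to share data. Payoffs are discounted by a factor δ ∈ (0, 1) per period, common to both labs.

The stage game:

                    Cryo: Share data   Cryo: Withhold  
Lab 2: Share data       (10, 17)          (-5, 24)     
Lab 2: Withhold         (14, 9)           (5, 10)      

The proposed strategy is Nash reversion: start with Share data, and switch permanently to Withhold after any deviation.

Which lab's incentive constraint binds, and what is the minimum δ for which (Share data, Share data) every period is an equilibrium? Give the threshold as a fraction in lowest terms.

Lab 2: cooperation gives 10 each period; deviation gives 14 once then 5 forever.
  10/(1−δ) ≥ 14 + 5δ/(1−δ) ⇒ δ ≥ 4/9.
Cryo: cooperation gives 17 each period; deviation gives 24 once then 10 forever.
  δ ≥ 7/14 = 1/2.
Both must hold, so the binding constraint is Cryo's: δ ≥ 1/2.

Cryo; δ ≥ 1/2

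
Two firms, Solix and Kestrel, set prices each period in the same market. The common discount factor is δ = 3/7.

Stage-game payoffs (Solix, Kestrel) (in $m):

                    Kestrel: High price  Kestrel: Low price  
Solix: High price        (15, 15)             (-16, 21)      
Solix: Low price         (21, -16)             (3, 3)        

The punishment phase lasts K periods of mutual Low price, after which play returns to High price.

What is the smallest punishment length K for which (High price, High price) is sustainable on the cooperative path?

IC: δ(1−δ^K)/(1−δ) ≥ (21−15)/(15−3) = 1/2.
With δ = 3/7: need 1 − δ^K ≥ 1/2·(1−3/7)/(3/7), i.e. δ^K ≤ 0.3333.
Since (3/7)^1 = 0.4286 and (3/7)^2 = 0.1837, the smallest such K is 2.

2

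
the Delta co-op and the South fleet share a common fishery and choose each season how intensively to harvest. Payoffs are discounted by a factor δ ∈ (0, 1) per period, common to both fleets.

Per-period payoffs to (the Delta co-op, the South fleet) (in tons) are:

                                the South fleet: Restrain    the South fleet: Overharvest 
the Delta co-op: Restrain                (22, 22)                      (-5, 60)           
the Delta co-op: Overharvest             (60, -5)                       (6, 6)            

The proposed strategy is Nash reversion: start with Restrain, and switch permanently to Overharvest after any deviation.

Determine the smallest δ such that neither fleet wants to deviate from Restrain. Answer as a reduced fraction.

19/27

Cooperation forever yields 22 each period: 22/(1−δ).
Deviating yields 60 once, then 6 forever: 60 + 6δ/(1−δ).
No profitable deviation requires 22/(1−δ) ≥ 60 + 6δ/(1−δ).
Multiplying by (1−δ): 22 ≥ 60(1−δ) + 6δ = 60 − 54δ.
So 54δ ≥ 38, i.e. δ ≥ 38/54 = 19/27.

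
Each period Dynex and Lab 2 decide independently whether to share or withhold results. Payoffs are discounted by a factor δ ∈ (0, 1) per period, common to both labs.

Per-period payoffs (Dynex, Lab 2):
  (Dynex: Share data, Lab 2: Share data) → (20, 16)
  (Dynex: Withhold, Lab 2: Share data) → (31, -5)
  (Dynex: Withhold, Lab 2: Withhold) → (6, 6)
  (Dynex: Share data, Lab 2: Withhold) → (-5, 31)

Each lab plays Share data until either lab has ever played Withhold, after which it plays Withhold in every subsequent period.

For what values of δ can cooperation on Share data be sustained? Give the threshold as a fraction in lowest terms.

For Dynex: deviation gain 31−20 = 11, per-period punishment loss 20−6 = 14. IC gives δ ≥ 11/25.
For Lab 2: gain 15, loss 10 per period, so δ ≥ 15/25 = 3/5.
The tighter constraint is Lab 2's, so cooperation needs δ ≥ 3/5.

3/5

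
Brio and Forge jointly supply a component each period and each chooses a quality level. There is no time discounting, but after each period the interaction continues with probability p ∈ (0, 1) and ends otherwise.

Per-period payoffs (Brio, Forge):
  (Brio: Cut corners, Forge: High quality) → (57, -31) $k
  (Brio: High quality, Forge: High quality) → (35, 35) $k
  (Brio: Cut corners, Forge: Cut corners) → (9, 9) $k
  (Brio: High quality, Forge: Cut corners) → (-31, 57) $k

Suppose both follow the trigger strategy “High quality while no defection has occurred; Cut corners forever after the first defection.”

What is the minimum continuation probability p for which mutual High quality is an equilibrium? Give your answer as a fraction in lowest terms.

With no time discounting, the continuation probability p plays the role of the discount factor.
Grim-trigger IC: 35/(1−p) ≥ 57 + 9p/(1−p) ⇒ p ≥ (57−35)/(57−9) = 11/24.

11/24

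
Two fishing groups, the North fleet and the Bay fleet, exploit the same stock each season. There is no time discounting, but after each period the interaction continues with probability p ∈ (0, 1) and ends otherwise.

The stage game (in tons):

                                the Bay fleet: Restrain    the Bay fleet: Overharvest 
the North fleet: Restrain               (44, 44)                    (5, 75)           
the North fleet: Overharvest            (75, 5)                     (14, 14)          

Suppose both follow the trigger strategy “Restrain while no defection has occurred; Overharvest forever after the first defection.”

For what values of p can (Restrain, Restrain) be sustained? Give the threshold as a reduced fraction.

31/61

Expected cooperation value is 44 + p·44 + p²·44 + … = 44/(1−p); deviation gives 75 + p·14/(1−p).
44 ≥ 75(1−p) + 14p ⇒ 61p ≥ 31 ⇒ p ≥ 31/61.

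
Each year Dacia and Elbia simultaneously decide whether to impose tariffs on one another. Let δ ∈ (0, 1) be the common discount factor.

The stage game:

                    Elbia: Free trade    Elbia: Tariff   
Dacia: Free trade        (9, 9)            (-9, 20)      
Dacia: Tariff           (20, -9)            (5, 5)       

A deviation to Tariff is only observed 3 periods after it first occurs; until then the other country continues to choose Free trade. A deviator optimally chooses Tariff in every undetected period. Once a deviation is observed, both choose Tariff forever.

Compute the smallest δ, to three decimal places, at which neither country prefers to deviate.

0.902

A deviator earns 20 for 3 periods, then 5 forever; cooperating earns 9 forever. Multiplying the IC by (1−δ):
9 ≥ 20(1−δ^3) + 5δ^3, so 15·δ^3 ≥ 11 and δ^3 ≥ 11/15.
δ ≥ (11/15)^(1/3) ≈ 0.902.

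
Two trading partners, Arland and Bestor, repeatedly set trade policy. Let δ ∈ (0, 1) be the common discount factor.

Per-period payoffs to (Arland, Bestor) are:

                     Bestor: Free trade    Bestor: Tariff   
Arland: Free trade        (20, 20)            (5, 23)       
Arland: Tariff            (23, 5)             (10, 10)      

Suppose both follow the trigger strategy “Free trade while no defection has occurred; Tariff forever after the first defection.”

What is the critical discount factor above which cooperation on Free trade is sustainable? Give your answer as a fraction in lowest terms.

20/(1−δ) ≥ 23 + 10δ/(1−δ)
20 ≥ 23 − 13δ
δ ≥ 3/13.

3/13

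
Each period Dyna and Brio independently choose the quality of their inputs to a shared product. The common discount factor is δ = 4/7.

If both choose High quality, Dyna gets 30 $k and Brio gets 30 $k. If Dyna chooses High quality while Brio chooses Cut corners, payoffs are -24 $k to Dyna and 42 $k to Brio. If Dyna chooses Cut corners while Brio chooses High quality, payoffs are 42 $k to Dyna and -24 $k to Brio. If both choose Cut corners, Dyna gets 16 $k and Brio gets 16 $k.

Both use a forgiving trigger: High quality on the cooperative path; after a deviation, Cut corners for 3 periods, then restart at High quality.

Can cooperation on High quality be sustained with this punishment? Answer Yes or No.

Yes

Comparing payoff streams over the 4 periods until play realigns: cooperate → 30(1+δ+…+δ^3); deviate → 42 + 16(δ+…+δ^3).
Cooperation is sustained iff (30−16)(δ+…+δ^3) ≥ 42−30.
δ+…+δ^3 = 4/7·(1−(4/7)^3)/(1−4/7) = 1.0845, and (42−30)/(30−16) = 0.8571.
1.0845 ≥ 0.8571, so cooperation is sustainable.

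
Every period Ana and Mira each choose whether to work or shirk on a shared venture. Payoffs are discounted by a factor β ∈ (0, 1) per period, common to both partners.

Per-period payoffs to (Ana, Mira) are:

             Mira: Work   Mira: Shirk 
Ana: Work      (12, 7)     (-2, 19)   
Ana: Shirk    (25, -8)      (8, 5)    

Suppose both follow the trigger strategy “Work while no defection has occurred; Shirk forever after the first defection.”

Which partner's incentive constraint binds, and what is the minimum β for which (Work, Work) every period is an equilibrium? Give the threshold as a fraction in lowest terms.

For Ana: deviation gain 25−12 = 13, per-period punishment loss 12−8 = 4. IC gives β ≥ 13/17.
For Mira: gain 12, loss 2 per period, so β ≥ 12/14 = 6/7.
The tighter constraint is Mira's, so cooperation needs β ≥ 6/7.

Mira; β ≥ 6/7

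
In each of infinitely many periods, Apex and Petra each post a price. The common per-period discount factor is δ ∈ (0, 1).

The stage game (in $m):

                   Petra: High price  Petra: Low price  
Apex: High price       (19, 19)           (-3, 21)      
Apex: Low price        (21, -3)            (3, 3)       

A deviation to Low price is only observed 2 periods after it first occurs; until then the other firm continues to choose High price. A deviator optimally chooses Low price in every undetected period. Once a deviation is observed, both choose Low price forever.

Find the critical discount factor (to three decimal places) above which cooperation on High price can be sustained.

0.333

Deviating for the 2 undetected periods gains 21−19 = 2 per period over cooperation, then loses 19−3 = 16 per period forever once punishment starts.
Gain: 2(1 + δ + … + δ^1); loss: 16·δ^2/(1−δ).
No profitable deviation ⇔ 2(1−δ^2) ≤ 16·δ^2, i.e. δ^2 ≥ 2/(2+16) = 1/9.
Hence δ ≥ (1/9)^(1/2) ≈ 0.333.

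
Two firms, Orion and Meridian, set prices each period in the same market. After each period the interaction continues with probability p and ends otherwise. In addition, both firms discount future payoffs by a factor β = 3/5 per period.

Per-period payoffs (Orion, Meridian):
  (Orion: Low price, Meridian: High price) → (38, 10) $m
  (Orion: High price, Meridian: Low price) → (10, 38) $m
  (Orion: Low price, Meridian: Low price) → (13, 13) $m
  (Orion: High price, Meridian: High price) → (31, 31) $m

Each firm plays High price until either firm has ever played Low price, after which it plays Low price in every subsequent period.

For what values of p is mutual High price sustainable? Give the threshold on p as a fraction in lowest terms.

Expected continuation weight on next period's payoff is β·p = 3/5·p, which plays the role of the discount factor.
Cooperation requires 3/5·p ≥ (38−31)/(38−13) = 7/25, hence p ≥ 7/15.

7/15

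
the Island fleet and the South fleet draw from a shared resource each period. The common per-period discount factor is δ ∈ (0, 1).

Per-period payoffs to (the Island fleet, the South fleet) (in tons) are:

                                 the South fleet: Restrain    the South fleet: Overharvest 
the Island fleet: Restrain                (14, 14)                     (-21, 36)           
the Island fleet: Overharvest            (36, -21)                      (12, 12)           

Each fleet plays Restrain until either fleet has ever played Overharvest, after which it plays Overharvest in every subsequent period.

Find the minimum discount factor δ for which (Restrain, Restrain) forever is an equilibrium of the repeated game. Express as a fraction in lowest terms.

11/12

One-period gain from deviating is 36 − 14 = 22. The loss is 14 − 12 = 2 in every subsequent period, with present value 2·δ/(1−δ).
Deviation is unprofitable when 2·δ/(1−δ) ≥ 22, i.e. δ/(1−δ) ≥ 11.
Equivalently δ ≥ 22/(22+2) = 11/12.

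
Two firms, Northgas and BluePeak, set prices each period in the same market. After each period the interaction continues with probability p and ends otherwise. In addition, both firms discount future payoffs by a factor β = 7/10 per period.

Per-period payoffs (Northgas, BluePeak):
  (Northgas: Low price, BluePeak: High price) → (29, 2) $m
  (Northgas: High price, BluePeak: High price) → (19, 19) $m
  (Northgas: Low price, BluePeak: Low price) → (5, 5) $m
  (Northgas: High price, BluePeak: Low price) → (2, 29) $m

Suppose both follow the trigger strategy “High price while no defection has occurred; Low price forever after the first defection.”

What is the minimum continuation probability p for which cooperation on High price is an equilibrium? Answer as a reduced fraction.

Expected continuation weight on next period's payoff is β·p = 7/10·p, which plays the role of the discount factor.
Cooperation requires 7/10·p ≥ (29−19)/(29−5) = 5/12, hence p ≥ 25/42.

25/42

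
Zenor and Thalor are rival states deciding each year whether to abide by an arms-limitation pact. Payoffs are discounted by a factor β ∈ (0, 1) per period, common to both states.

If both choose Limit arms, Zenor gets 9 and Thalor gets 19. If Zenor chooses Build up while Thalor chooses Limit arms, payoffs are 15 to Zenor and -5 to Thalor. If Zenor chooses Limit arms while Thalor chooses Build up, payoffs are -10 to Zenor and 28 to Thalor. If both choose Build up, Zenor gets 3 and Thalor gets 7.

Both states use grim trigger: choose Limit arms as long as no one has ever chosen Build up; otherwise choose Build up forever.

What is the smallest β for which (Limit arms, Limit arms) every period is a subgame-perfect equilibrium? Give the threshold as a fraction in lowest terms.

For Zenor: deviation gain 15−9 = 6, per-period punishment loss 9−3 = 6. IC gives β ≥ 6/12 = 1/2.
For Thalor: gain 9, loss 12 per period, so β ≥ 9/21 = 3/7.
The tighter constraint is Zenor's, so cooperation needs β ≥ 1/2.

1/2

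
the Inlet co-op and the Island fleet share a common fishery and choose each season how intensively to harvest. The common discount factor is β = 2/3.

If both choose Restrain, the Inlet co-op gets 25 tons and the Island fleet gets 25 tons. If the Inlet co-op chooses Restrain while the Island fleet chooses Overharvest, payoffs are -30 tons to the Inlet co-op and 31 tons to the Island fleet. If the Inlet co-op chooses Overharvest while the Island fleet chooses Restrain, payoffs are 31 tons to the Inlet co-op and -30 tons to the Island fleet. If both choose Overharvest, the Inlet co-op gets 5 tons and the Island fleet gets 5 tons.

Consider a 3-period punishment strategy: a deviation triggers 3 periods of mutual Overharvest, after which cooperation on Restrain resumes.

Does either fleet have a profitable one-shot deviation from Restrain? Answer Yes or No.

No

Comparing payoff streams over the 4 periods until play realigns: cooperate → 25(1+β+…+β^3); deviate → 31 + 5(β+…+β^3).
Cooperation is sustained iff (25−5)(β+…+β^3) ≥ 31−25.
β+…+β^3 = 2/3·(1−(2/3)^3)/(1−2/3) = 1.4074, and (31−25)/(25−5) = 0.3000.
1.4074 ≥ 0.3000, so cooperation is sustainable.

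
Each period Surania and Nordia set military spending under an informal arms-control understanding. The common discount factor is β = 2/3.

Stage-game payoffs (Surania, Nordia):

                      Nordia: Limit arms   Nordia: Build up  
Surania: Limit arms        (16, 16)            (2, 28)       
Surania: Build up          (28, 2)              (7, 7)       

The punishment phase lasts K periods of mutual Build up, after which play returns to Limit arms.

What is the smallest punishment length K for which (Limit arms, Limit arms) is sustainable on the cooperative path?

No profitable deviation requires (16−7)(β+…+β^K) ≥ 28−16, i.e. β+…+β^K ≥ 4/3 ≈ 1.3333.
With β = 2/3, the partial sums are K=1: 0.6667, K=2: 1.1111, K=3: 1.4074.
K = 3 is the first length at which the sum reaches 1.3333.

3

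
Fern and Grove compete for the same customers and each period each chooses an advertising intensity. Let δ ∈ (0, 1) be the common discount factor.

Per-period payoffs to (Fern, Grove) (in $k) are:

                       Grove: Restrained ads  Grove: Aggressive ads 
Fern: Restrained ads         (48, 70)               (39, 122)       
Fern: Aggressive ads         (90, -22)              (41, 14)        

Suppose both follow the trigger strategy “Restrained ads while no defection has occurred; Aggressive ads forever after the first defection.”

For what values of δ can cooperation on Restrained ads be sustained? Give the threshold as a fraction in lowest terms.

Fern's threshold: (90−48)/(90−41) = 6/7.
Grove's threshold: (122−70)/(122−14) = 13/27.
6/7 > 13/27, so Fern binds and δ* = 6/7.

6/7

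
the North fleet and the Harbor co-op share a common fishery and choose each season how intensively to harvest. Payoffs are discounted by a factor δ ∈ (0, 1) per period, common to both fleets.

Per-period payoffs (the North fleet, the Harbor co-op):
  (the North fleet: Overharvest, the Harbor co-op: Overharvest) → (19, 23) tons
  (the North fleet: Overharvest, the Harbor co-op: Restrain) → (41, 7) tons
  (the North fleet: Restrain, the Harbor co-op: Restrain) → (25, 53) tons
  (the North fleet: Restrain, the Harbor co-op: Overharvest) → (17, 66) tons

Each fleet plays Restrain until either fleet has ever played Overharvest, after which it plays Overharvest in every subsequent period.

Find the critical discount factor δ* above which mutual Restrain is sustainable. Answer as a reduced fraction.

For the North fleet: deviation gain 41−25 = 16, per-period punishment loss 25−19 = 6. IC gives δ ≥ 16/22 = 8/11.
For the Harbor co-op: gain 13, loss 30 per period, so δ ≥ 13/43.
The tighter constraint is the North fleet's, so cooperation needs δ ≥ 8/11.

8/11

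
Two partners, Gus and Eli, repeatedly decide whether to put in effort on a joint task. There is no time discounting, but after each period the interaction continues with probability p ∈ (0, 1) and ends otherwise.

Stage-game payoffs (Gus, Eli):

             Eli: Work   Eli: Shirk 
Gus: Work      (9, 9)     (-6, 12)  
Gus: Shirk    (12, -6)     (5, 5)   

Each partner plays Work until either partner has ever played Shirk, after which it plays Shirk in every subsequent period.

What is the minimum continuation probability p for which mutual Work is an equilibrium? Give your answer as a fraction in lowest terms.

With no time discounting, the continuation probability p plays the role of the discount factor.
Grim-trigger IC: 9/(1−p) ≥ 12 + 5p/(1−p) ⇒ p ≥ (12−9)/(12−5) = 3/7.

3/7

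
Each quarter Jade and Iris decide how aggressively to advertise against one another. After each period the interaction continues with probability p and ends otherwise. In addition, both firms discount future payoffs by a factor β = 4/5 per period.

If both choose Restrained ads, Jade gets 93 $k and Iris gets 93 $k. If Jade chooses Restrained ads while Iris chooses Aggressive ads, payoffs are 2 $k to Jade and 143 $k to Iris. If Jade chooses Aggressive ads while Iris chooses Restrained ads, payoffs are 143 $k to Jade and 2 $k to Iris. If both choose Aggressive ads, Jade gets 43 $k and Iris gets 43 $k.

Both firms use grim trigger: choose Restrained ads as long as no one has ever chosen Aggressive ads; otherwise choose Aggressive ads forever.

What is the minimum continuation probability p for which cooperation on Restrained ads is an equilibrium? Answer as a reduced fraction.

With continuation probability p and discount β, the effective per-period discount factor is βp.
Grim-trigger IC: βp ≥ (143−93)/(143−43) = 1/2.
So p ≥ (1/2)/(4/5) = 5/8.

5/8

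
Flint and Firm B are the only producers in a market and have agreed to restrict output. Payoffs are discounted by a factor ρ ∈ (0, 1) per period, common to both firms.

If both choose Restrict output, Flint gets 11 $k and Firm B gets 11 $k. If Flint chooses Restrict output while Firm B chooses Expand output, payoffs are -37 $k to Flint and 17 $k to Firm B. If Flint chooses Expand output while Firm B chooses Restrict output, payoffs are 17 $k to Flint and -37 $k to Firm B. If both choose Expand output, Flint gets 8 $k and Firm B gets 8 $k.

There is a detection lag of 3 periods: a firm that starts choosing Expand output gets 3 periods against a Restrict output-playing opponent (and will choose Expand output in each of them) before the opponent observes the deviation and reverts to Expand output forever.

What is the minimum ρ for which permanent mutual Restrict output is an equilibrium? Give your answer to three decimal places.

0.874

The best deviation is to choose Expand output for all 3 undetected periods, earning 17 each, then 8 forever once detected.
Deviation value: 17(1−ρ^3)/(1−ρ) + 8ρ^3/(1−ρ); cooperation value: 11/(1−ρ).
IC: 11 ≥ 17(1−ρ^3) + 8ρ^3 = 17 − 9ρ^3.
So ρ^3 ≥ 6/9 = 2/3, giving ρ ≥ (2/3)^(1/3) ≈ 0.874.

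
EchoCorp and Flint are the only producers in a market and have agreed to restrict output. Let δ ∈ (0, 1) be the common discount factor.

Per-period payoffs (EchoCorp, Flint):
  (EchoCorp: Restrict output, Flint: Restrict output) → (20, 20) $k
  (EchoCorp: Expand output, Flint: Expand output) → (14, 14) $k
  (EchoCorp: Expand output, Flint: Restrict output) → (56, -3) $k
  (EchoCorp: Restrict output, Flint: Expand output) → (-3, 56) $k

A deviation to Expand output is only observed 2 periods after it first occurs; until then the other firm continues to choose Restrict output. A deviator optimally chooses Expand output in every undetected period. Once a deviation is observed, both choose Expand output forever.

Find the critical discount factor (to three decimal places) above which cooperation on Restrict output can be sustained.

Deviating for the 2 undetected periods gains 56−20 = 36 per period over cooperation, then loses 20−14 = 6 per period forever once punishment starts.
Gain: 36(1 + δ + … + δ^1); loss: 6·δ^2/(1−δ).
No profitable deviation ⇔ 36(1−δ^2) ≤ 6·δ^2, i.e. δ^2 ≥ 36/(36+6) = 6/7.
Hence δ ≥ (6/7)^(1/2) ≈ 0.926.

0.926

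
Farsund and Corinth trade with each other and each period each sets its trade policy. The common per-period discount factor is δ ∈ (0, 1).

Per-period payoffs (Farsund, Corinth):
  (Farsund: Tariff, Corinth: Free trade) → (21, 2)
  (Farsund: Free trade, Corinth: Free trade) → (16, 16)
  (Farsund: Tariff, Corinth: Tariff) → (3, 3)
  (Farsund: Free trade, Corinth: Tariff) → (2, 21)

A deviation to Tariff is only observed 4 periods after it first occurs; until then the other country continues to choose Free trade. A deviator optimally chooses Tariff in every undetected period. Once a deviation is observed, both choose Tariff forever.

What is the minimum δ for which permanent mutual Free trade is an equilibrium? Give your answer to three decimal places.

Deviating for the 4 undetected periods gains 21−16 = 5 per period over cooperation, then loses 16−3 = 13 per period forever once punishment starts.
Gain: 5(1 + δ + … + δ^3); loss: 13·δ^4/(1−δ).
No profitable deviation ⇔ 5(1−δ^4) ≤ 13·δ^4, i.e. δ^4 ≥ 5/(5+13) = 5/18.
Hence δ ≥ (5/18)^(1/4) ≈ 0.726.

0.726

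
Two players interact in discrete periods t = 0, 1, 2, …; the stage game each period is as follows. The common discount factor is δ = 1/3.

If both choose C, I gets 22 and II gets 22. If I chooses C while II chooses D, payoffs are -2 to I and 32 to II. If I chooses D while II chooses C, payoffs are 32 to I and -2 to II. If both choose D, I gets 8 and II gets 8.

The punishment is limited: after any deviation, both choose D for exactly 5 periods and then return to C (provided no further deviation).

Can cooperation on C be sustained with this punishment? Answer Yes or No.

IC: δ+…+δ^5 ≥ (32−22)/(22−8) = 5/7.
At δ = 1/3: partial sum = 0.4979 < 0.7143. Cooperation not sustainable.

No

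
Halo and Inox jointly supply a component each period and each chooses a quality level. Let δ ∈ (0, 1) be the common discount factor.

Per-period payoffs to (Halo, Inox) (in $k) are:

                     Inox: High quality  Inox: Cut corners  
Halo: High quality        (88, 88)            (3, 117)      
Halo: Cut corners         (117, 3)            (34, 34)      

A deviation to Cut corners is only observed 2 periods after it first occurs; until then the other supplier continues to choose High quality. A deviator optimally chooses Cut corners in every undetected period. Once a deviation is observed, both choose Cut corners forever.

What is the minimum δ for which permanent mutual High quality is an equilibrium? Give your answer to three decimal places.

A deviator earns 117 for 2 periods, then 34 forever; cooperating earns 88 forever. Multiplying the IC by (1−δ):
88 ≥ 117(1−δ^2) + 34δ^2, so 83·δ^2 ≥ 29 and δ^2 ≥ 29/83.
δ ≥ (29/83)^(1/2) ≈ 0.591.

0.591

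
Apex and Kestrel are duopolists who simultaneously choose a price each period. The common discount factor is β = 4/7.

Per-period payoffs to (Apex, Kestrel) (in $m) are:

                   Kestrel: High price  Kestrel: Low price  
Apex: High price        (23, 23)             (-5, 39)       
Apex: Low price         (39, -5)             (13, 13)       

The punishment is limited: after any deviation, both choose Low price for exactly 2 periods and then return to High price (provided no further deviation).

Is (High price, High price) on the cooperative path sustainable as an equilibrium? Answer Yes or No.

No

Comparing payoff streams over the 3 periods until play realigns: cooperate → 23(1+β+…+β^2); deviate → 39 + 13(β+…+β^2).
Cooperation is sustained iff (23−13)(β+…+β^2) ≥ 39−23.
β+…+β^2 = 4/7·(1−(4/7)^2)/(1−4/7) = 0.8980, and (39−23)/(23−13) = 1.6000.
0.8980 < 1.6000, so cooperation is not sustainable.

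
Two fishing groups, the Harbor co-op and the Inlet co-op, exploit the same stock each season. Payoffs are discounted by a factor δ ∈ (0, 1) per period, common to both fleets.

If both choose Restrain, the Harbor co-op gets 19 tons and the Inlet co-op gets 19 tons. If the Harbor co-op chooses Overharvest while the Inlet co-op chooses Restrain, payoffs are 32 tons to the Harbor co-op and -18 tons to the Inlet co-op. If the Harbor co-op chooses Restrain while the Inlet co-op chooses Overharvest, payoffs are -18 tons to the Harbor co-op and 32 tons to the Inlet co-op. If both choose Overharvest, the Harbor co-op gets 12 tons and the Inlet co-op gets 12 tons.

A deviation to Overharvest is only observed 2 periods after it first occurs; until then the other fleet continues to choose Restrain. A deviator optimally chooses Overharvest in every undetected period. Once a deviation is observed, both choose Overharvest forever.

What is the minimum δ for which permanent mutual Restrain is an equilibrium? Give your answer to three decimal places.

Deviating for the 2 undetected periods gains 32−19 = 13 per period over cooperation, then loses 19−12 = 7 per period forever once punishment starts.
Gain: 13(1 + δ + … + δ^1); loss: 7·δ^2/(1−δ).
No profitable deviation ⇔ 13(1−δ^2) ≤ 7·δ^2, i.e. δ^2 ≥ 13/(13+7) = 13/20.
Hence δ ≥ (13/20)^(1/2) ≈ 0.806.

0.806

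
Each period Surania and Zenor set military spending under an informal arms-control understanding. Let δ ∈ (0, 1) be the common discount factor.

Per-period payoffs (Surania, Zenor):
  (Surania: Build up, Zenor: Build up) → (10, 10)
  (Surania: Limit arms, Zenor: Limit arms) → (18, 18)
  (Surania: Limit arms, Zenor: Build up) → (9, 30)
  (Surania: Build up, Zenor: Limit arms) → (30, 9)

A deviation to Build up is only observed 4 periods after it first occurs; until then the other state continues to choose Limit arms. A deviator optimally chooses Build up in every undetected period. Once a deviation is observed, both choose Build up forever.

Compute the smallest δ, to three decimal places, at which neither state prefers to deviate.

The best deviation is to choose Build up for all 4 undetected periods, earning 30 each, then 10 forever once detected.
Deviation value: 30(1−δ^4)/(1−δ) + 10δ^4/(1−δ); cooperation value: 18/(1−δ).
IC: 18 ≥ 30(1−δ^4) + 10δ^4 = 30 − 20δ^4.
So δ^4 ≥ 12/20 = 3/5, giving δ ≥ (3/5)^(1/4) ≈ 0.880.

0.880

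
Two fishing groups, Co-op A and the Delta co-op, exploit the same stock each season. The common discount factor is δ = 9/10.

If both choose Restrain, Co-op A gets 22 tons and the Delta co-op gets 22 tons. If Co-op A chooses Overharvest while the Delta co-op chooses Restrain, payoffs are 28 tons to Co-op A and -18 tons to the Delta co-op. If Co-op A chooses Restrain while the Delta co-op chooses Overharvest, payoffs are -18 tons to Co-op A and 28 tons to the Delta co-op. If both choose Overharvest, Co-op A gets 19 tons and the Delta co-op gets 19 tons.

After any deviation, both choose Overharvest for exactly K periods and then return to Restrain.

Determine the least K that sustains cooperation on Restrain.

No profitable deviation requires (22−19)(δ+…+δ^K) ≥ 28−22, i.e. δ+…+δ^K ≥ 2 ≈ 2.0000.
With δ = 9/10, the partial sums are K=1: 0.9000, K=2: 1.7100, K=3: 2.4390.
K = 3 is the first length at which the sum reaches 2.0000.

3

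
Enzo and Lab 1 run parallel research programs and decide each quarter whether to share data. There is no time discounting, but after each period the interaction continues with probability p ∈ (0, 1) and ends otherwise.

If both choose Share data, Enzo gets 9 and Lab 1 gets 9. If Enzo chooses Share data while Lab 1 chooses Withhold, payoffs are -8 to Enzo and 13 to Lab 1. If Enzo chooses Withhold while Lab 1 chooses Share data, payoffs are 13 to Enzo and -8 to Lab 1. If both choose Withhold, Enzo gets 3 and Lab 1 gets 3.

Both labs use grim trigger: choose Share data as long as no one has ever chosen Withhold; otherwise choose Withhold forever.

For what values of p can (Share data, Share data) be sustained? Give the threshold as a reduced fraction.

2/5

Expected cooperation value is 9 + p·9 + p²·9 + … = 9/(1−p); deviation gives 13 + p·3/(1−p).
9 ≥ 13(1−p) + 3p ⇒ 10p ≥ 4 ⇒ p ≥ 4/10 = 2/5.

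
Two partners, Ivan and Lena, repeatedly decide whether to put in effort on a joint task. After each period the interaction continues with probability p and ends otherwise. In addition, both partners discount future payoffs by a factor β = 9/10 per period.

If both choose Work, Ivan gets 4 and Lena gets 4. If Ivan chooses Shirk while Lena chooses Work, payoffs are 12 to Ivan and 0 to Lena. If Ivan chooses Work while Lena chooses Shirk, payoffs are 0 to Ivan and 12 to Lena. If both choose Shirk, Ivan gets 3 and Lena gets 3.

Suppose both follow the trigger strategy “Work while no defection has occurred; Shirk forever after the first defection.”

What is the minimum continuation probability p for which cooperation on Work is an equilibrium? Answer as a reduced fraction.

Expected continuation weight on next period's payoff is β·p = 9/10·p, which plays the role of the discount factor.
Cooperation requires 9/10·p ≥ (12−4)/(12−3) = 8/9, hence p ≥ 80/81.

80/81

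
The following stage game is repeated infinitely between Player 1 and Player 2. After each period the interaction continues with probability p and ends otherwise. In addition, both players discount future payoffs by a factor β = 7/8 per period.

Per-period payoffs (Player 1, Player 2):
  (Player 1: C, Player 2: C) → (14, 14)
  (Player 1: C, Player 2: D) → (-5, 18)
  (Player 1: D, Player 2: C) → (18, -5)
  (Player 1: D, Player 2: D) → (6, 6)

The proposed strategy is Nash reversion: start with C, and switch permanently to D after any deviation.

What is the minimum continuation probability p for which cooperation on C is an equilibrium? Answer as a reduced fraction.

8/21

Expected continuation weight on next period's payoff is β·p = 7/8·p, which plays the role of the discount factor.
Cooperation requires 7/8·p ≥ (18−14)/(18−6) = 1/3, hence p ≥ 8/21.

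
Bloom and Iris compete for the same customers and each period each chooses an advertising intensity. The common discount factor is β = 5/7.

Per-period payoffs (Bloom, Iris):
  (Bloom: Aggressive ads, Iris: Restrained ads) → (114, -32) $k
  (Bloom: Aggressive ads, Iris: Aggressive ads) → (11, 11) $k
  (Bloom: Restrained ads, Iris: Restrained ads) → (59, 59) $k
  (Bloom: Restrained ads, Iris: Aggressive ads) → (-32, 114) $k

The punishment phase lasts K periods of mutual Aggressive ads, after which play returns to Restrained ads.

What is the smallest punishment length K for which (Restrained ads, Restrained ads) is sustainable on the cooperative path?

2

No profitable deviation requires (59−11)(β+…+β^K) ≥ 114−59, i.e. β+…+β^K ≥ 55/48 ≈ 1.1458.
With β = 5/7, the partial sums are K=1: 0.7143, K=2: 1.2245.
K = 2 is the first length at which the sum reaches 1.1458.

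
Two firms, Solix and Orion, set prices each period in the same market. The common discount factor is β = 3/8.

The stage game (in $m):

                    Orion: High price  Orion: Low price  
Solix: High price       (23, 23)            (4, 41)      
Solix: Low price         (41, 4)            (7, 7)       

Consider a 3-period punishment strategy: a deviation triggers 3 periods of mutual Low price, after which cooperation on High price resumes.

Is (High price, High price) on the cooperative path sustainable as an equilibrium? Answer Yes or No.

Comparing payoff streams over the 4 periods until play realigns: cooperate → 23(1+β+…+β^3); deviate → 41 + 7(β+…+β^3).
Cooperation is sustained iff (23−7)(β+…+β^3) ≥ 41−23.
β+…+β^3 = 3/8·(1−(3/8)^3)/(1−3/8) = 0.5684, and (41−23)/(23−7) = 1.1250.
0.5684 < 1.1250, so cooperation is not sustainable.

No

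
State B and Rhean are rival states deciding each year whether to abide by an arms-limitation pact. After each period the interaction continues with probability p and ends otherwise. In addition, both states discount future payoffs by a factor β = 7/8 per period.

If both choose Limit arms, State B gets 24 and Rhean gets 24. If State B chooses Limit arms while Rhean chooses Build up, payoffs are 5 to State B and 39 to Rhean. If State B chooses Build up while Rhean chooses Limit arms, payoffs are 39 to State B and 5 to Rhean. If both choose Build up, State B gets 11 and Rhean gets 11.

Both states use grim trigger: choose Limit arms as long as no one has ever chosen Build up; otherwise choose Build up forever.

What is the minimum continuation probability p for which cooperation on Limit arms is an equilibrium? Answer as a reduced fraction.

30/49

Expected continuation weight on next period's payoff is β·p = 7/8·p, which plays the role of the discount factor.
Cooperation requires 7/8·p ≥ (39−24)/(39−11) = 15/28, hence p ≥ 30/49.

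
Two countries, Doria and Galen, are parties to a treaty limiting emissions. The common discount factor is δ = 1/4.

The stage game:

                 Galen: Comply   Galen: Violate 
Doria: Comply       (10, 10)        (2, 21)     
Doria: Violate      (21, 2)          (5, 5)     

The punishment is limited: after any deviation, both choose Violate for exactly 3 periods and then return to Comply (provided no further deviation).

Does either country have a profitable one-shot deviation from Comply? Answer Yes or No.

Comparing payoff streams over the 4 periods until play realigns: cooperate → 10(1+δ+…+δ^3); deviate → 21 + 5(δ+…+δ^3).
Cooperation is sustained iff (10−5)(δ+…+δ^3) ≥ 21−10.
δ+…+δ^3 = 1/4·(1−(1/4)^3)/(1−1/4) = 0.3281, and (21−10)/(10−5) = 2.2000.
0.3281 < 2.2000, so cooperation is not sustainable.

Yes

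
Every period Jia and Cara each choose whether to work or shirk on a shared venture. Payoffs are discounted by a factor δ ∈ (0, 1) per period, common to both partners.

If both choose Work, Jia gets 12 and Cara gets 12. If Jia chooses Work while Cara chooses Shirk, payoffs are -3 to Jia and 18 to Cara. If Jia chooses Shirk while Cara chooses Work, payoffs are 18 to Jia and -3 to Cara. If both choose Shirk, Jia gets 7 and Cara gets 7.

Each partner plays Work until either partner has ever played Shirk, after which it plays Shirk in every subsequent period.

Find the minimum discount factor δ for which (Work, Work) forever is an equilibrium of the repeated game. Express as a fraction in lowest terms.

6/11

Cooperation forever yields 12 each period: 12/(1−δ).
Deviating yields 18 once, then 7 forever: 18 + 7δ/(1−δ).
No profitable deviation requires 12/(1−δ) ≥ 18 + 7δ/(1−δ).
Multiplying by (1−δ): 12 ≥ 18(1−δ) + 7δ = 18 − 11δ.
So 11δ ≥ 6, i.e. δ ≥ 6/11.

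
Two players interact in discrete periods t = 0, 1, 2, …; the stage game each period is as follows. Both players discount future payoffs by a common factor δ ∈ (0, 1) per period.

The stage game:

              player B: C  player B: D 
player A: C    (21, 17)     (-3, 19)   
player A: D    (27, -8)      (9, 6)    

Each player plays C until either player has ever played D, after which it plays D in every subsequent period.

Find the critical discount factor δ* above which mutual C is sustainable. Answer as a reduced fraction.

For player A: deviation gain 27−21 = 6, per-period punishment loss 21−9 = 12. IC gives δ ≥ 6/18 = 1/3.
For player B: gain 2, loss 11 per period, so δ ≥ 2/13.
The tighter constraint is player A's, so cooperation needs δ ≥ 1/3.

1/3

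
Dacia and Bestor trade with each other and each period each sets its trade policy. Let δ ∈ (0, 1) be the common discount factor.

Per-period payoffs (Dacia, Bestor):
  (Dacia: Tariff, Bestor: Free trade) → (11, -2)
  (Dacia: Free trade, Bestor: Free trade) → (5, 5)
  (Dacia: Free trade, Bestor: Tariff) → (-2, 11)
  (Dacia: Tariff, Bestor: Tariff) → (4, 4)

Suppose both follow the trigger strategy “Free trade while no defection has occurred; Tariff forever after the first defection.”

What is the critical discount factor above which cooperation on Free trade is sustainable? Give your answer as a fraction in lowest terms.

6/7

One-period gain from deviating is 11 − 5 = 6. The loss is 5 − 4 = 1 in every subsequent period, with present value 1·δ/(1−δ).
Deviation is unprofitable when 1·δ/(1−δ) ≥ 6, i.e. δ/(1−δ) ≥ 6.
Equivalently δ ≥ 6/(6+1) = 6/7.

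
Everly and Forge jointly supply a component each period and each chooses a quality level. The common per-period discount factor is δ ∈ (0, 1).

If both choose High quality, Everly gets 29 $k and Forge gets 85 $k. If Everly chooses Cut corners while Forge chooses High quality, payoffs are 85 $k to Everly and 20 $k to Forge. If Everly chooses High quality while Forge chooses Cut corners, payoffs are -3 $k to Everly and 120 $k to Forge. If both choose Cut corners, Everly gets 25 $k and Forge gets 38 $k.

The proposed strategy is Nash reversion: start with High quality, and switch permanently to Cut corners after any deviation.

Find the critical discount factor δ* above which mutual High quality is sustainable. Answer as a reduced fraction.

14/15

Everly's threshold: (85−29)/(85−25) = 14/15.
Forge's threshold: (120−85)/(120−38) = 35/82.
14/15 > 35/82, so Everly binds and δ* = 14/15.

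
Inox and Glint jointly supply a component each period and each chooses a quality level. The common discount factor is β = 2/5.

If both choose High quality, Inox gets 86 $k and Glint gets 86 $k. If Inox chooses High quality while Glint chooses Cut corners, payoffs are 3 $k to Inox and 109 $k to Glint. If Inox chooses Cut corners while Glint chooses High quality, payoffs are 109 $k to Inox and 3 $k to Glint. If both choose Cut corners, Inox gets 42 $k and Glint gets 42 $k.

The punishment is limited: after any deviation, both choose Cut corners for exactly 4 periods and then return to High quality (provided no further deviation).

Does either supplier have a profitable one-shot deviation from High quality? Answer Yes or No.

No

IC: β+…+β^4 ≥ (109−86)/(86−42) = 23/44.
At β = 2/5: partial sum = 0.6496 ≥ 0.5227. Cooperation sustainable.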